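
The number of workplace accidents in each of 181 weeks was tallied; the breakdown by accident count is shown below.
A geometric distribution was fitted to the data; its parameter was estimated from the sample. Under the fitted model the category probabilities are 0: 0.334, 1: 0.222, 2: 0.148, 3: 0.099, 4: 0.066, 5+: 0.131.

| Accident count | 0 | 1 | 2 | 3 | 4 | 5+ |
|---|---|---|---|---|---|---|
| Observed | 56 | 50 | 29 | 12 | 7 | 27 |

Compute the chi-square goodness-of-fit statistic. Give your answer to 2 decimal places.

7.37

Expected counts E_i = n·p_i: 181×0.334 = 60.454, 181×0.222 = 40.182, 181×0.148 = 26.788, 181×0.099 = 17.919, 181×0.066 = 11.946, 181×0.131 = 23.711.
0: (56 − 60.454)²/60.454 = 19.838116/60.454 = 0.328
1: (50 − 40.182)²/40.182 = 96.393124/40.182 = 2.399
2: (29 − 26.788)²/26.788 = 4.892944/26.788 = 0.183
3: (12 − 17.919)²/17.919 = 35.034561/17.919 = 1.955
4: (7 − 11.946)²/11.946 = 24.462916/11.946 = 2.048
5+: (27 − 23.711)²/23.711 = 10.817521/23.711 = 0.456
Sum = 7.37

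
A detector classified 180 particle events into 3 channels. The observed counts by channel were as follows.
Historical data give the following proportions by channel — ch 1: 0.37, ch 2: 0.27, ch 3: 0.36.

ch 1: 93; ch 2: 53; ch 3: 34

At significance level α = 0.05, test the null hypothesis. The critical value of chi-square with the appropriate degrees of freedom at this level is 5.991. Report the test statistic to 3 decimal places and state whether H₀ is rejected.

25.503; reject

Expected counts E_i = n·p_i: 180×0.37 = 66.6, 180×0.27 = 48.6, 180×0.36 = 64.8.
χ² = (93−66.6)²/66.6 + (53−48.6)²/48.6 + (34−64.8)²/64.8
   = 10.4649 + 0.3984 + 14.6395
Sum = 25.503
df = 2. Since 25.503 > 5.991, we reject H₀.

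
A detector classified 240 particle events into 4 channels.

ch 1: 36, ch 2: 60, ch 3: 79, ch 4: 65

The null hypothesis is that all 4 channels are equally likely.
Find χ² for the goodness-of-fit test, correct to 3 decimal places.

16.033

Under H₀ each category has probability 1/4, so each expected count is 240/4 = 60.
cat         O        E   (O−E)²/E
ch 1       36       60     9.6000
ch 2       60       60     0.0000
ch 3       79       60     6.0167
ch 4       65       60     0.4167
Sum = 16.033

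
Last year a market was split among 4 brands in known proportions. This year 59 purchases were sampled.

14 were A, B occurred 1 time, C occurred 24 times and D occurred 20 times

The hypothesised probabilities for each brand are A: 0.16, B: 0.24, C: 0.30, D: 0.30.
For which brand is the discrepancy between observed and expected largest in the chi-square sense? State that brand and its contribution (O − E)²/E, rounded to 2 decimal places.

B, 12.23

Expected counts E_i = n·p_i: 59×0.16 = 9.44, 59×0.24 = 14.16, 59×0.30 = 17.7, 59×0.30 = 17.7.
cat         O        E   (O−E)²/E
A          14     9.44      2.203
B           1    14.16     12.231
C          24     17.7      2.242
D          20     17.7      0.299
The largest term is for B: 12.23.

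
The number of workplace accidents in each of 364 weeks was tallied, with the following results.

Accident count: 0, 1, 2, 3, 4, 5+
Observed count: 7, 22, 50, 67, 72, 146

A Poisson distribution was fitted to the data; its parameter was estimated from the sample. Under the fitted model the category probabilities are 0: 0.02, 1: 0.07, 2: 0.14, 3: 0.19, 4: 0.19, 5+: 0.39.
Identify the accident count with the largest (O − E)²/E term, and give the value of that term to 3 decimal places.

1, 0.475

Expected counts E_i = n·p_i: 364×0.02 = 7.28, 364×0.07 = 25.48, 364×0.14 = 50.96, 364×0.19 = 69.16, 364×0.19 = 69.16, 364×0.39 = 141.96.
cat         O        E   (O−E)²/E
0           7     7.28     0.0108
1          22    25.48     0.4753
2          50    50.96     0.0181
3          67    69.16     0.0675
4          72    69.16     0.1166
5+        146   141.96     0.1150
The largest term is for 1: 0.475.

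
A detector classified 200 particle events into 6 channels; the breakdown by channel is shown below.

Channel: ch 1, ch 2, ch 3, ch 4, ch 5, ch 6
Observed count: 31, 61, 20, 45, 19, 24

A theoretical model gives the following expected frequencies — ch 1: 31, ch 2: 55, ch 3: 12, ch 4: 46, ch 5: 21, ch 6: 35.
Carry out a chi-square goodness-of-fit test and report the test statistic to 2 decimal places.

9.66

cat         O        E   (O−E)²/E
ch 1       31       31      0.000
ch 2       61       55      0.655
ch 3       20       12      5.333
ch 4       45       46      0.022
ch 5       19       21      0.190
ch 6       24       35      3.457
Sum = 9.66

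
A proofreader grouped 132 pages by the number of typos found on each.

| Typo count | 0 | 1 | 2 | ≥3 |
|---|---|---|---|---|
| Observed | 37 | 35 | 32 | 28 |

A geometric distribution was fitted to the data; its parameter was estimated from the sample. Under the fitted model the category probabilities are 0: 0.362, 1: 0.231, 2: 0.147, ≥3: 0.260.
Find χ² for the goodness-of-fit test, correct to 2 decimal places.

12.44

Expected counts E_i = n·p_i: 132×0.362 = 47.784, 132×0.231 = 30.492, 132×0.147 = 19.404, 132×0.260 = 34.32.
0: (37 − 47.784)²/47.784 = 116.294656/47.784 = 2.434
1: (35 − 30.492)²/30.492 = 20.322064/30.492 = 0.666
2: (32 − 19.404)²/19.404 = 158.659216/19.404 = 8.177
≥3: (28 − 34.32)²/34.32 = 39.9424/34.32 = 1.164
Sum = 12.44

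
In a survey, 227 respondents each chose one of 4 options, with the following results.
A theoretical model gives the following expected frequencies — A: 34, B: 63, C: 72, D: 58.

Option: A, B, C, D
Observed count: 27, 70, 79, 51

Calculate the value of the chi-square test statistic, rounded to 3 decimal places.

3.744

A: (27 − 34)²/34 = 49/34 = 1.4412
B: (70 − 63)²/63 = 49/63 = 0.7778
C: (79 − 72)²/72 = 49/72 = 0.6806
D: (51 − 58)²/58 = 49/58 = 0.8448
Sum = 3.744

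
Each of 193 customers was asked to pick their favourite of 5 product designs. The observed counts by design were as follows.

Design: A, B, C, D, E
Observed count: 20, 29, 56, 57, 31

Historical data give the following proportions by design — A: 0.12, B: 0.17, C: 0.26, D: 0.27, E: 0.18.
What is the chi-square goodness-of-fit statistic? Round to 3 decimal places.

Expected counts E_i = n·p_i: 193×0.12 = 23.16, 193×0.17 = 32.81, 193×0.26 = 50.18, 193×0.27 = 52.11, 193×0.18 = 34.74.
χ² = (20−23.16)²/23.16 + (29−32.81)²/32.81 + (56−50.18)²/50.18 + (57−52.11)²/52.11 + (31−34.74)²/34.74
   = 0.4312 + 0.4424 + 0.6750 + 0.4589 + 0.4026
Sum = 2.410

2.410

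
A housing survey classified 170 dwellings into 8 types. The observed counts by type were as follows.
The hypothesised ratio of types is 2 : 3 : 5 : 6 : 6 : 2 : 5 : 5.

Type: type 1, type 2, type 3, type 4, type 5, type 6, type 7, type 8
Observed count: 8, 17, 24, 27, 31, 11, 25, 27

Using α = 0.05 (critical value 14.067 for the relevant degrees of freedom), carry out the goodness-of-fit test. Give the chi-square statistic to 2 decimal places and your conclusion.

Ratio total = 34. Expected counts: 170×2/34 = 10, 170×3/34 = 15, 170×5/34 = 25, 170×6/34 = 30, 170×6/34 = 30, 170×2/34 = 10, 170×5/34 = 25, 170×5/34 = 25.
χ² = (8−10)²/10 + (17−15)²/15 + (24−25)²/25 + (27−30)²/30 + (31−30)²/30 + (11−10)²/10 + (25−25)²/25 + (27−25)²/25
   = 0.400 + 0.267 + 0.040 + 0.300 + 0.033 + 0.100 + 0.000 + 0.160
Sum = 1.30
df = 7. Since 1.30 < 14.067, we do not reject H₀.

1.30; do not reject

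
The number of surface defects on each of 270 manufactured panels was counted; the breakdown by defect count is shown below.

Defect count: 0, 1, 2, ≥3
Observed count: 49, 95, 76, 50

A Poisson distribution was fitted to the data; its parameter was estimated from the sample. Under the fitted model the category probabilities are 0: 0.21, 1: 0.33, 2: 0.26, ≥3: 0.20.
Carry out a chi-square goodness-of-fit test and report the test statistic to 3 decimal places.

2.212

Expected counts E_i = n·p_i: 270×0.21 = 56.7, 270×0.33 = 89.1, 270×0.26 = 70.2, 270×0.20 = 54.
0: (49 − 56.7)²/56.7 = 59.29/56.7 = 1.0457
1: (95 − 89.1)²/89.1 = 34.81/89.1 = 0.3907
2: (76 − 70.2)²/70.2 = 33.64/70.2 = 0.4792
≥3: (50 − 54)²/54 = 16/54 = 0.2963
Sum = 2.212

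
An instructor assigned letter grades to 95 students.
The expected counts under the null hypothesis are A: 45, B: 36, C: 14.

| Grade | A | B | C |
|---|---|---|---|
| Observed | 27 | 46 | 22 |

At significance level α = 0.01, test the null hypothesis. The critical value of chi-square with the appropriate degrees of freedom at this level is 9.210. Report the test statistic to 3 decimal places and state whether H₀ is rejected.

cat         O        E   (O−E)²/E
A          27       45     7.2000
B          46       36     2.7778
C          22       14     4.5714
Sum = 14.549
df = 2. Since 14.549 > 9.210, we reject H₀.

14.549; reject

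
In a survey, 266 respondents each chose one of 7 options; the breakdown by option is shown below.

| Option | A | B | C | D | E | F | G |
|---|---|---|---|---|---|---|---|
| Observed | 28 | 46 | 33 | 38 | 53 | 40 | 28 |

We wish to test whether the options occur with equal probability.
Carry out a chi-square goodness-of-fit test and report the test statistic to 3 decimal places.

Expected count for each of the 7 categories: 266/7 = 38.
cat         O        E   (O−E)²/E
A          28       38     2.6316
B          46       38     1.6842
C          33       38     0.6579
D          38       38     0.0000
E          53       38     5.9211
F          40       38     0.1053
G          28       38     2.6316
Sum = 13.632

13.632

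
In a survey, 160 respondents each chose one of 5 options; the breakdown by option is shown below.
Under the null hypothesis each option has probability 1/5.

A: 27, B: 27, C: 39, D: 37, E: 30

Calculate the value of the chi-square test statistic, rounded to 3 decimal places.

Expected count for each of the 5 categories: 160/5 = 32.
cat         O        E   (O−E)²/E
A          27       32     0.7813
B          27       32     0.7813
C          39       32     1.5313
D          37       32     0.7813
E          30       32     0.1250
Sum = 4.000

4.000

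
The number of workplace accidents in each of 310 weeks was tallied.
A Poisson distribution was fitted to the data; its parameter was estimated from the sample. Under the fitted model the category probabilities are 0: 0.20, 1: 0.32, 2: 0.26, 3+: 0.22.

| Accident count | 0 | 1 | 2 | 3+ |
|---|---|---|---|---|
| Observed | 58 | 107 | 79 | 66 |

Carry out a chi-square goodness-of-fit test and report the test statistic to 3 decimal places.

Expected counts E_i = n·p_i: 310×0.20 = 62, 310×0.32 = 99.2, 310×0.26 = 80.6, 310×0.22 = 68.2.
cat         O        E   (O−E)²/E
0          58       62     0.2581
1         107     99.2     0.6133
2          79     80.6     0.0318
3+         66     68.2     0.0710
Sum = 0.974

0.974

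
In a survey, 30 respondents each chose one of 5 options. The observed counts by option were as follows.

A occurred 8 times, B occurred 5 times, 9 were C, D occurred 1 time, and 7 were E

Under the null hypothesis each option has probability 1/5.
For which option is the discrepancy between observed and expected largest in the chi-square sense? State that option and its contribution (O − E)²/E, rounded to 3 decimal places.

Under H₀ each category has probability 1/5, so each expected count is 30/5 = 6.
χ² = (8−6)²/6 + (5−6)²/6 + (9−6)²/6 + (1−6)²/6 + (7−6)²/6
   = 0.6667 + 0.1667 + 1.5000 + 4.1667 + 0.1667
The largest term is for D: 4.167.

D, 4.167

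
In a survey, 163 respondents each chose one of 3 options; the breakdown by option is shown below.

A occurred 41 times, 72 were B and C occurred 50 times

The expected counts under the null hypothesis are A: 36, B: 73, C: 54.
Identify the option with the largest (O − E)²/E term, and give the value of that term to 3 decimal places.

A, 0.694

cat         O        E   (O−E)²/E
A          41       36     0.6944
B          72       73     0.0137
C          50       54     0.2963
The largest term is for A: 0.694.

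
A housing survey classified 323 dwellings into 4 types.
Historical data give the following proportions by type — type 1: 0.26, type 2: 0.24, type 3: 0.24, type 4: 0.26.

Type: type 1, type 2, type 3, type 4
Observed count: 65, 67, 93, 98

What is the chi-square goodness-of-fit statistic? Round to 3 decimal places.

Expected counts E_i = n·p_i: 323×0.26 = 83.98, 323×0.24 = 77.52, 323×0.24 = 77.52, 323×0.26 = 83.98.
cat         O        E   (O−E)²/E
type 1     65    83.98     4.2896
type 2     67    77.52     1.4276
type 3     93    77.52     3.0912
type 4     98    83.98     2.3406
Sum = 11.149

11.149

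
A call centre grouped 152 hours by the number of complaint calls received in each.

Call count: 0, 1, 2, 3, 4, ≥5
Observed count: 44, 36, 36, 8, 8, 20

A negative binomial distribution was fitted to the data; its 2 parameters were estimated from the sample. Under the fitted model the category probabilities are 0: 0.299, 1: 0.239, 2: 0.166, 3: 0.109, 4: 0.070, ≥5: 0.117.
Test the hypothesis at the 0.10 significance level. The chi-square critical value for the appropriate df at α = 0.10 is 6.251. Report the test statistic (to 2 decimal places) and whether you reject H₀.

Expected counts E_i = n·p_i: 152×0.299 = 45.448, 152×0.239 = 36.328, 152×0.166 = 25.232, 152×0.109 = 16.568, 152×0.070 = 10.64, 152×0.117 = 17.784.
0: (44 − 45.448)²/45.448 = 2.096704/45.448 = 0.046
1: (36 − 36.328)²/36.328 = 0.107584/36.328 = 0.003
2: (36 − 25.232)²/25.232 = 115.949824/25.232 = 4.595
3: (8 − 16.568)²/16.568 = 73.410624/16.568 = 4.431
4: (8 − 10.64)²/10.64 = 6.9696/10.64 = 0.655
≥5: (20 − 17.784)²/17.784 = 4.910656/17.784 = 0.276
Sum = 10.01
df = 3. Since 10.01 > 6.251, we reject H₀.

10.01; reject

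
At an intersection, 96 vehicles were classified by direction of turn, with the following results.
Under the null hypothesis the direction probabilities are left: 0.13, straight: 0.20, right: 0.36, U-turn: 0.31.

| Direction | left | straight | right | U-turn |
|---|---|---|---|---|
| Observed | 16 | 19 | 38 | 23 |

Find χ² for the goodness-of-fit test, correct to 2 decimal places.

Expected counts E_i = n·p_i: 96×0.13 = 12.48, 96×0.20 = 19.2, 96×0.36 = 34.56, 96×0.31 = 29.76.
left: (16 − 12.48)²/12.48 = 12.3904/12.48 = 0.993
straight: (19 − 19.2)²/19.2 = 0.04/19.2 = 0.002
right: (38 − 34.56)²/34.56 = 11.8336/34.56 = 0.342
U-turn: (23 − 29.76)²/29.76 = 45.6976/29.76 = 1.536
Sum = 2.87

2.87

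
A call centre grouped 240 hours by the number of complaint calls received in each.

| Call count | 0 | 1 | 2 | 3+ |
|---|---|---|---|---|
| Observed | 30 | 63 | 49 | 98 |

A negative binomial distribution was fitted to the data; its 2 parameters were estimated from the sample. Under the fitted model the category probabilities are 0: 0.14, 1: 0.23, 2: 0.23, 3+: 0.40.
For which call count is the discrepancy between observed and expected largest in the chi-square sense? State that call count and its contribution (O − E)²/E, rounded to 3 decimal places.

1, 1.102

Expected counts E_i = n·p_i: 240×0.14 = 33.6, 240×0.23 = 55.2, 240×0.23 = 55.2, 240×0.40 = 96.
0: (30 − 33.6)²/33.6 = 12.96/33.6 = 0.3857
1: (63 − 55.2)²/55.2 = 60.84/55.2 = 1.1022
2: (49 − 55.2)²/55.2 = 38.44/55.2 = 0.6964
3+: (98 − 96)²/96 = 4/96 = 0.0417
The largest term is for 1: 1.102.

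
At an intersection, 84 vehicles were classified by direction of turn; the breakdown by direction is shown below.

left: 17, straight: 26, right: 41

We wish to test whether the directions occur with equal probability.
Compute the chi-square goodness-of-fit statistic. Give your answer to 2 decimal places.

Expected count for each of the 3 categories: 84/3 = 28.
left: (17 − 28)²/28 = 121/28 = 4.321
straight: (26 − 28)²/28 = 4/28 = 0.143
right: (41 − 28)²/28 = 169/28 = 6.036
Sum = 10.50

10.50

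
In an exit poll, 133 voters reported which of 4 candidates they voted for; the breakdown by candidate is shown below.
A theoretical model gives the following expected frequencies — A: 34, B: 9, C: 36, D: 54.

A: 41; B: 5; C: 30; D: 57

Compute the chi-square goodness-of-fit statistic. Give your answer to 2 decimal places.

χ² = (41−34)²/34 + (5−9)²/9 + (30−36)²/36 + (57−54)²/54
   = 1.441 + 1.778 + 1.000 + 0.167
Sum = 4.39

4.39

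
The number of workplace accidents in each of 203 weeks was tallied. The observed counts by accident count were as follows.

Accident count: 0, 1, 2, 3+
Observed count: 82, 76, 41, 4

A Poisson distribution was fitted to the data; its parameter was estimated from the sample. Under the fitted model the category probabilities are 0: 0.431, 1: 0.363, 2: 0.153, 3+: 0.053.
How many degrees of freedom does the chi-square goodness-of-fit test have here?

2

There are k = 4 categories and 1 parameter estimated from the data, so df = 4 − 1 − 1 = 2.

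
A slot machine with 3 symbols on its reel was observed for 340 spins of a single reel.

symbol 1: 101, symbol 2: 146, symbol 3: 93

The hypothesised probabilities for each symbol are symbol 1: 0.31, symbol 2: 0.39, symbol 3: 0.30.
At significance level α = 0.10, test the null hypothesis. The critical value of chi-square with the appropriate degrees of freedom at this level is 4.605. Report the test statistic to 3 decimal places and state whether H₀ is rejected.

2.332; do not reject

Expected counts E_i = n·p_i: 340×0.31 = 105.4, 340×0.39 = 132.6, 340×0.30 = 102.
symbol 1: (101 − 105.4)²/105.4 = 19.36/105.4 = 0.1837
symbol 2: (146 − 132.6)²/132.6 = 179.56/132.6 = 1.3541
symbol 3: (93 − 102)²/102 = 81/102 = 0.7941
Sum = 2.332
df = 2. Since 2.332 < 4.605, we do not reject H₀.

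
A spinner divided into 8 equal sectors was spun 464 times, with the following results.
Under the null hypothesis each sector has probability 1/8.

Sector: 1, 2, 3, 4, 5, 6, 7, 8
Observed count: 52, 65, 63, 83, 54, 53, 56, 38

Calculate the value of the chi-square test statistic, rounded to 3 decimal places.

Under H₀ each category has probability 1/8, so each expected count is 464/8 = 58.
χ² = (52−58)²/58 + (65−58)²/58 + (63−58)²/58 + (83−58)²/58 + (54−58)²/58 + (53−58)²/58 + (56−58)²/58 + (38−58)²/58
   = 0.6207 + 0.8448 + 0.4310 + 10.7759 + 0.2759 + 0.4310 + 0.0690 + 6.8966
Sum = 20.345

20.345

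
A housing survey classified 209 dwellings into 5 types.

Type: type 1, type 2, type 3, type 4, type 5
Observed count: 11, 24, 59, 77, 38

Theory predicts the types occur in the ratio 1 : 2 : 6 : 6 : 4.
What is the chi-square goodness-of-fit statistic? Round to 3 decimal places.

3.576

Ratio total = 19. Expected counts: 209×1/19 = 11, 209×2/19 = 22, 209×6/19 = 66, 209×6/19 = 66, 209×4/19 = 44.
χ² = (11−11)²/11 + (24−22)²/22 + (59−66)²/66 + (77−66)²/66 + (38−44)²/44
   = 0.0000 + 0.1818 + 0.7424 + 1.8333 + 0.8182
Sum = 3.576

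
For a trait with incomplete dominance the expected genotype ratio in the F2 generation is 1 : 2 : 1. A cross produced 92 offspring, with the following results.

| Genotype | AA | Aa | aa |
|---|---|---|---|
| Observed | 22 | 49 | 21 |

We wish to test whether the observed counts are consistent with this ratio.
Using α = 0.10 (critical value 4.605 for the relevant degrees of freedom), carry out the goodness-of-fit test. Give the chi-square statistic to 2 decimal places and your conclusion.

0.41; do not reject

Ratio total = 4. Expected counts: 92×1/4 = 23, 92×2/4 = 46, 92×1/4 = 23.
χ² = (22−23)²/23 + (49−46)²/46 + (21−23)²/23
   = 0.043 + 0.196 + 0.174
Sum = 0.41
df = 2. Since 0.41 < 4.605, we do not reject H₀.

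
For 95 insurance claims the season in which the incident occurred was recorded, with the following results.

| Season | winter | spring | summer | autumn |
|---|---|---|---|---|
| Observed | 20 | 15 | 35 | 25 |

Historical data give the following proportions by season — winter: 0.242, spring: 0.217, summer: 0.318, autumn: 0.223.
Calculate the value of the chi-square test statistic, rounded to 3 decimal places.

3.365

Expected counts E_i = n·p_i: 95×0.242 = 22.99, 95×0.217 = 20.615, 95×0.318 = 30.21, 95×0.223 = 21.185.
winter: (20 − 22.99)²/22.99 = 8.9401/22.99 = 0.3889
spring: (15 − 20.615)²/20.615 = 31.528225/20.615 = 1.5294
summer: (35 − 30.21)²/30.21 = 22.9441/30.21 = 0.7595
autumn: (25 − 21.185)²/21.185 = 14.554225/21.185 = 0.6870
Sum = 3.365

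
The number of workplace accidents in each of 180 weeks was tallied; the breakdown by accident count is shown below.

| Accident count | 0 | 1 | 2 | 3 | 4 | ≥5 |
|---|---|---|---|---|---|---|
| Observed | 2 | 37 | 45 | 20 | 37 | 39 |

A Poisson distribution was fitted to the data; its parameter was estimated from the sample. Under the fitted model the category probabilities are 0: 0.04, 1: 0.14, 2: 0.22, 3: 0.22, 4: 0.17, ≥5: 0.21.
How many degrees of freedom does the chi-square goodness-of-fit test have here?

There are k = 6 categories and 1 parameter estimated from the data, so df = 6 − 1 − 1 = 4.

4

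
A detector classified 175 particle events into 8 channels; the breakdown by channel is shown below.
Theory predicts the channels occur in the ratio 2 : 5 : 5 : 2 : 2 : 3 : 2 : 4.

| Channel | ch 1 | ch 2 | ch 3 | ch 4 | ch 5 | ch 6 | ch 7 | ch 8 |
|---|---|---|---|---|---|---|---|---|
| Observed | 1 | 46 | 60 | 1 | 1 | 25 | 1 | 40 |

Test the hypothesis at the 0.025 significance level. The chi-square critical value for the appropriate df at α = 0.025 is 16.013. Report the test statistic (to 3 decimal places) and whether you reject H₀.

75.505; reject

Ratio total = 25. Expected counts: 175×2/25 = 14, 175×5/25 = 35, 175×5/25 = 35, 175×2/25 = 14, 175×2/25 = 14, 175×3/25 = 21, 175×2/25 = 14, 175×4/25 = 28.
cat         O        E   (O−E)²/E
ch 1        1       14    12.0714
ch 2       46       35     3.4571
ch 3       60       35    17.8571
ch 4        1       14    12.0714
ch 5        1       14    12.0714
ch 6       25       21     0.7619
ch 7        1       14    12.0714
ch 8       40       28     5.1429
Sum = 75.505
df = 7. Since 75.505 > 16.013, we reject H₀.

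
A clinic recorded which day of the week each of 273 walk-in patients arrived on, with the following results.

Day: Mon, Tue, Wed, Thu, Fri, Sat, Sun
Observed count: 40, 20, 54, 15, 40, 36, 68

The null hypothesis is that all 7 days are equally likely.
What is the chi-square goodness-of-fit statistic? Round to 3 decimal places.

51.641

Expected count for each of the 7 categories: 273/7 = 39.
χ² = (40−39)²/39 + (20−39)²/39 + (54−39)²/39 + (15−39)²/39 + (40−39)²/39 + (36−39)²/39 + (68−39)²/39
   = 0.0256 + 9.2564 + 5.7692 + 14.7692 + 0.0256 + 0.2308 + 21.5641
Sum = 51.641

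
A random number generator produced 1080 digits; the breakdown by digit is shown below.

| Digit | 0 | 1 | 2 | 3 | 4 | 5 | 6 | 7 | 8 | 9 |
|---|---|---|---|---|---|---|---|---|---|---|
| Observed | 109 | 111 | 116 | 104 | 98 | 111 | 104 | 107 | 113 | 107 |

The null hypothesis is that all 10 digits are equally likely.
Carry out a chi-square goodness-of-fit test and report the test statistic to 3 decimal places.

Expected count for each of the 10 categories: 1080/10 = 108.
0: (109 − 108)²/108 = 1/108 = 0.0093
1: (111 − 108)²/108 = 9/108 = 0.0833
2: (116 − 108)²/108 = 64/108 = 0.5926
3: (104 − 108)²/108 = 16/108 = 0.1481
4: (98 − 108)²/108 = 100/108 = 0.9259
5: (111 − 108)²/108 = 9/108 = 0.0833
6: (104 − 108)²/108 = 16/108 = 0.1481
7: (107 − 108)²/108 = 1/108 = 0.0093
8: (113 − 108)²/108 = 25/108 = 0.2315
9: (107 − 108)²/108 = 1/108 = 0.0093
Sum = 2.241

2.241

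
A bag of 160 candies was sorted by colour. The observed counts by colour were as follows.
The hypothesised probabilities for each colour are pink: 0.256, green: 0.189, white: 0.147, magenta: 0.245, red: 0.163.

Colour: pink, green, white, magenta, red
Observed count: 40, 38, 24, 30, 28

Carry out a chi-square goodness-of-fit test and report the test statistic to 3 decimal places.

Expected counts E_i = n·p_i: 160×0.256 = 40.96, 160×0.189 = 30.24, 160×0.147 = 23.52, 160×0.245 = 39.2, 160×0.163 = 26.08.
cat          O        E   (O−E)²/E
pink        40    40.96     0.0225
green       38    30.24     1.9913
white       24    23.52     0.0098
magenta     30     39.2     2.1592
red         28    26.08     0.1413
Sum = 4.324

4.324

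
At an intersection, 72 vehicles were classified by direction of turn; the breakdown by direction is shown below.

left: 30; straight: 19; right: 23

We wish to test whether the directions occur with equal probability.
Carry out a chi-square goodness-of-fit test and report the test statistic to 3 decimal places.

2.583

Expected count for each of the 3 categories: 72/3 = 24.
cat           O        E   (O−E)²/E
left         30       24     1.5000
straight     19       24     1.0417
right        23       24     0.0417
Sum = 2.583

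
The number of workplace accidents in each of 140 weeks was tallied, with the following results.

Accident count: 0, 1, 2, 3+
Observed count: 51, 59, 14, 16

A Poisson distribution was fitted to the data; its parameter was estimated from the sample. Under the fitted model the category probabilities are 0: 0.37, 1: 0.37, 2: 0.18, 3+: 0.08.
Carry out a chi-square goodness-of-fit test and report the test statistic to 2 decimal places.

8.05

Expected counts E_i = n·p_i: 140×0.37 = 51.8, 140×0.37 = 51.8, 140×0.18 = 25.2, 140×0.08 = 11.2.
χ² = (51−51.8)²/51.8 + (59−51.8)²/51.8 + (14−25.2)²/25.2 + (16−11.2)²/11.2
   = 0.012 + 1.001 + 4.978 + 2.057
Sum = 8.05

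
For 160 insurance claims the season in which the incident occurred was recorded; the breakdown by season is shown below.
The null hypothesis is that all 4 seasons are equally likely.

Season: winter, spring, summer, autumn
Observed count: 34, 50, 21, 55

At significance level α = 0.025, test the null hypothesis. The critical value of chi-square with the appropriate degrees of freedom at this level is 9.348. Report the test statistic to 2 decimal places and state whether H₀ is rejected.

Under H₀ each category has probability 1/4, so each expected count is 160/4 = 40.
cat         O        E   (O−E)²/E
winter     34       40      0.900
spring     50       40      2.500
summer     21       40      9.025
autumn     55       40      5.625
Sum = 18.05
df = 3. Since 18.05 > 9.348, we reject H₀.

18.05; reject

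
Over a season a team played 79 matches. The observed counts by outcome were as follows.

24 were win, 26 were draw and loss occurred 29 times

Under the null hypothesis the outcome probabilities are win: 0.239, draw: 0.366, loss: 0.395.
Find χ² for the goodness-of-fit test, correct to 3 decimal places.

Expected counts E_i = n·p_i: 79×0.239 = 18.881, 79×0.366 = 28.914, 79×0.395 = 31.205.
cat         O        E   (O−E)²/E
win        24   18.881     1.3879
draw       26   28.914     0.2937
loss       29   31.205     0.1558
Sum = 1.837

1.837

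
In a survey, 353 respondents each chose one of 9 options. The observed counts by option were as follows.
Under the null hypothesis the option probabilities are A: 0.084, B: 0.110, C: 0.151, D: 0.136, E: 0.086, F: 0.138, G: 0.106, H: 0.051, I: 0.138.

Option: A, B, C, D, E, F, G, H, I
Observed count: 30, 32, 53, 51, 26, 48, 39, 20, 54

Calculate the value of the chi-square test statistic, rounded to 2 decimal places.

Expected counts E_i = n·p_i: 353×0.084 = 29.652, 353×0.110 = 38.83, 353×0.151 = 53.303, 353×0.136 = 48.008, 353×0.086 = 30.358, 353×0.138 = 48.714, 353×0.106 = 37.418, 353×0.051 = 18.003, 353×0.138 = 48.714.
cat         O        E   (O−E)²/E
A          30   29.652      0.004
B          32    38.83      1.201
C          53   53.303      0.002
D          51   48.008      0.186
E          26   30.358      0.626
F          48   48.714      0.010
G          39   37.418      0.067
H          20   18.003      0.222
I          54   48.714      0.574
Sum = 2.89

2.89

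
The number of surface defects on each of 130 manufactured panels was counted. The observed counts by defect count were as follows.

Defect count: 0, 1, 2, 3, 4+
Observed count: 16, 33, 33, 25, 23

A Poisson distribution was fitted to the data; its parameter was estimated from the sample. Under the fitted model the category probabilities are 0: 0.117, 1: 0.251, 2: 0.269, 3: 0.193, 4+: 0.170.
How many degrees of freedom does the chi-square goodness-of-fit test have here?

3

There are k = 5 categories and 1 parameter estimated from the data, so df = 5 − 1 − 1 = 3.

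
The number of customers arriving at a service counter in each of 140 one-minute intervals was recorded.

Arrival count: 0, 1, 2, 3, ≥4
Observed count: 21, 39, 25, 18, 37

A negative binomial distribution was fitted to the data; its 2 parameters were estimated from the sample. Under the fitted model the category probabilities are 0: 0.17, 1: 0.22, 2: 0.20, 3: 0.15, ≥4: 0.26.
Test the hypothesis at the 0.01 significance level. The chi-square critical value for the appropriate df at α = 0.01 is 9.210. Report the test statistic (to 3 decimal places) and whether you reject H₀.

Expected counts E_i = n·p_i: 140×0.17 = 23.8, 140×0.22 = 30.8, 140×0.20 = 28, 140×0.15 = 21, 140×0.26 = 36.4.
cat         O        E   (O−E)²/E
0          21     23.8     0.3294
1          39     30.8     2.1831
2          25       28     0.3214
3          18       21     0.4286
≥4         37     36.4     0.0099
Sum = 3.272
df = 2. Since 3.272 < 9.210, we do not reject H₀.

3.272; do not reject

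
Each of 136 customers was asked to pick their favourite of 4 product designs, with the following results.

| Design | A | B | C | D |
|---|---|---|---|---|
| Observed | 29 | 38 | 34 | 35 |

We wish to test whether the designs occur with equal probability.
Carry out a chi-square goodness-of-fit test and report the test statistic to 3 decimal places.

Expected count for each of the 4 categories: 136/4 = 34.
A: (29 − 34)²/34 = 25/34 = 0.7353
B: (38 − 34)²/34 = 16/34 = 0.4706
C: (34 − 34)²/34 = 0/34 = 0.0000
D: (35 − 34)²/34 = 1/34 = 0.0294
Sum = 1.235

1.235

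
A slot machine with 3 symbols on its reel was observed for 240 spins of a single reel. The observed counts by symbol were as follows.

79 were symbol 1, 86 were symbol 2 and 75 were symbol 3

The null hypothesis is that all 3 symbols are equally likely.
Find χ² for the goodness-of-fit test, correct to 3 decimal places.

0.775

Expected count for each of the 3 categories: 240/3 = 80.
cat           O        E   (O−E)²/E
symbol 1     79       80     0.0125
symbol 2     86       80     0.4500
symbol 3     75       80     0.3125
Sum = 0.775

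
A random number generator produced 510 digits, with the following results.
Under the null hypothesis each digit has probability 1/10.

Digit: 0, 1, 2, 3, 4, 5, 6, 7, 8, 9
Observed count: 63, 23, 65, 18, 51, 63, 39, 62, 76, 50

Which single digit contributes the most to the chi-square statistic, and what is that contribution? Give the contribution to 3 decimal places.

Expected count for each of the 10 categories: 510/10 = 51.
0: (63 − 51)²/51 = 144/51 = 2.8235
1: (23 − 51)²/51 = 784/51 = 15.3725
2: (65 − 51)²/51 = 196/51 = 3.8431
3: (18 − 51)²/51 = 1089/51 = 21.3529
4: (51 − 51)²/51 = 0/51 = 0.0000
5: (63 − 51)²/51 = 144/51 = 2.8235
6: (39 − 51)²/51 = 144/51 = 2.8235
7: (62 − 51)²/51 = 121/51 = 2.3725
8: (76 − 51)²/51 = 625/51 = 12.2549
9: (50 − 51)²/51 = 1/51 = 0.0196
The largest term is for 3: 21.353.

3, 21.353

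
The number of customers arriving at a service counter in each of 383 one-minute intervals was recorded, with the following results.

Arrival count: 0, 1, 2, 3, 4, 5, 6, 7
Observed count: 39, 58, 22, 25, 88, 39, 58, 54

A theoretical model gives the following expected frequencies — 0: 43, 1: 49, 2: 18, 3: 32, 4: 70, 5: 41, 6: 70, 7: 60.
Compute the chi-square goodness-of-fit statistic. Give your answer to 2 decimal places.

11.83

0: (39 − 43)²/43 = 16/43 = 0.372
1: (58 − 49)²/49 = 81/49 = 1.653
2: (22 − 18)²/18 = 16/18 = 0.889
3: (25 − 32)²/32 = 49/32 = 1.531
4: (88 − 70)²/70 = 324/70 = 4.629
5: (39 − 41)²/41 = 4/41 = 0.098
6: (58 − 70)²/70 = 144/70 = 2.057
7: (54 − 60)²/60 = 36/60 = 0.600
Sum = 11.83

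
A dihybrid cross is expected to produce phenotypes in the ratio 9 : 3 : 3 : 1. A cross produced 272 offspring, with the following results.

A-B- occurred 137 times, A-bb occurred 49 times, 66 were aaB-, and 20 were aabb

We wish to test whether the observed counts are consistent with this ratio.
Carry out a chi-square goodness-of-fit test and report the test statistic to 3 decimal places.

6.693

Ratio total = 16. Expected counts: 272×9/16 = 153, 272×3/16 = 51, 272×3/16 = 51, 272×1/16 = 17.
cat         O        E   (O−E)²/E
A-B-      137      153     1.6732
A-bb       49       51     0.0784
aaB-       66       51     4.4118
aabb       20       17     0.5294
Sum = 6.693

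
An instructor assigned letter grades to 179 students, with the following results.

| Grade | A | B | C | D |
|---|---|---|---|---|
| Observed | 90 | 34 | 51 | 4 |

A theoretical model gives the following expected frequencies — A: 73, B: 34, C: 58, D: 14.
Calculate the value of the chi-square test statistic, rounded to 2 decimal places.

χ² = (90−73)²/73 + (34−34)²/34 + (51−58)²/58 + (4−14)²/14
   = 3.959 + 0.000 + 0.845 + 7.143
Sum = 11.95

11.95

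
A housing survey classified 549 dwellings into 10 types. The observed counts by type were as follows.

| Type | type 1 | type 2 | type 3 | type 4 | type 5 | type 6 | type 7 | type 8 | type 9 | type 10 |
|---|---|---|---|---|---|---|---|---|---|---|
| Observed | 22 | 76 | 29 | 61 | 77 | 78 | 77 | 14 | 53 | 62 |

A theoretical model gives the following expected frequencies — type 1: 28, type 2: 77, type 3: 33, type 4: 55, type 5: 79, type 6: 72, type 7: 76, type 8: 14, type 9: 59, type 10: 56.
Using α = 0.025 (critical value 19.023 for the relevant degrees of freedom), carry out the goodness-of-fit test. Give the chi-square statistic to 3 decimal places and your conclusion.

cat          O        E   (O−E)²/E
type 1      22       28     1.2857
type 2      76       77     0.0130
type 3      29       33     0.4848
type 4      61       55     0.6545
type 5      77       79     0.0506
type 6      78       72     0.5000
type 7      77       76     0.0132
type 8      14       14     0.0000
type 9      53       59     0.6102
type 10     62       56     0.6429
Sum = 4.255
df = 9. Since 4.255 < 19.023, we do not reject H₀.

4.255; do not reject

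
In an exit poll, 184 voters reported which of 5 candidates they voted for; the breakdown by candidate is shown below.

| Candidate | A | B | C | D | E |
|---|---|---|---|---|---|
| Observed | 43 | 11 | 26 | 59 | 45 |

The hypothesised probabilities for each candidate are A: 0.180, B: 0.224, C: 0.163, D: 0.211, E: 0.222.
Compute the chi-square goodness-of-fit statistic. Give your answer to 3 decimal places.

36.537

Expected counts E_i = n·p_i: 184×0.180 = 33.12, 184×0.224 = 41.216, 184×0.163 = 29.992, 184×0.211 = 38.824, 184×0.222 = 40.848.
cat         O        E   (O−E)²/E
A          43    33.12     2.9473
B          11   41.216    22.1518
C          26   29.992     0.5313
D          59   38.824    10.4850
E          45   40.848     0.4220
Sum = 36.537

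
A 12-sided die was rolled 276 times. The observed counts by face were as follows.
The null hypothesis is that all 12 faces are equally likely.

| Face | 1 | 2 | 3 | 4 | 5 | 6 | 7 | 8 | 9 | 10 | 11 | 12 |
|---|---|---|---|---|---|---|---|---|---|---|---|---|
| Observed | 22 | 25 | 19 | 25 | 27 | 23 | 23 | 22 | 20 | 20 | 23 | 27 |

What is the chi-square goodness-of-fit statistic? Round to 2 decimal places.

Under H₀ each category has probability 1/12, so each expected count is 276/12 = 23.
χ² = (22−23)²/23 + (25−23)²/23 + (19−23)²/23 + (25−23)²/23 + (27−23)²/23 + (23−23)²/23 + (23−23)²/23 + (22−23)²/23 + (20−23)²/23 + (20−23)²/23 + (23−23)²/23 + (27−23)²/23
   = 0.043 + 0.174 + 0.696 + 0.174 + 0.696 + 0.000 + 0.000 + 0.043 + 0.391 + 0.391 + 0.000 + 0.696
Sum = 3.30

3.30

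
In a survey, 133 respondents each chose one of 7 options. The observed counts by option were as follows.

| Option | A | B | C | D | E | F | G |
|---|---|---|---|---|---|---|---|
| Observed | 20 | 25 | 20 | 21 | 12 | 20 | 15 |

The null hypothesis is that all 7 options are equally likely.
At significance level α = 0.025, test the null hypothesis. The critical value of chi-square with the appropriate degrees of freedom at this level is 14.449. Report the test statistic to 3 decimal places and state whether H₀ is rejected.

5.684; do not reject

Expected count for each of the 7 categories: 133/7 = 19.
A: (20 − 19)²/19 = 1/19 = 0.0526
B: (25 − 19)²/19 = 36/19 = 1.8947
C: (20 − 19)²/19 = 1/19 = 0.0526
D: (21 − 19)²/19 = 4/19 = 0.2105
E: (12 − 19)²/19 = 49/19 = 2.5789
F: (20 − 19)²/19 = 1/19 = 0.0526
G: (15 − 19)²/19 = 16/19 = 0.8421
Sum = 5.684
df = 6. Since 5.684 < 14.449, we do not reject H₀.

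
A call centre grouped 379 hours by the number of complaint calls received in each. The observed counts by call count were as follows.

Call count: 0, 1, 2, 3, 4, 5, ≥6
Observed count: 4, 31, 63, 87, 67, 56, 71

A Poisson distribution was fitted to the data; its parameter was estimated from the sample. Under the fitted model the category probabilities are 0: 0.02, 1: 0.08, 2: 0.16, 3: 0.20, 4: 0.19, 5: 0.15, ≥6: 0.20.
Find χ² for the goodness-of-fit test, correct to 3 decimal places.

4.118

Expected counts E_i = n·p_i: 379×0.02 = 7.58, 379×0.08 = 30.32, 379×0.16 = 60.64, 379×0.20 = 75.8, 379×0.19 = 72.01, 379×0.15 = 56.85, 379×0.20 = 75.8.
0: (4 − 7.58)²/7.58 = 12.8164/7.58 = 1.6908
1: (31 − 30.32)²/30.32 = 0.4624/30.32 = 0.0153
2: (63 − 60.64)²/60.64 = 5.5696/60.64 = 0.0918
3: (87 − 75.8)²/75.8 = 125.44/75.8 = 1.6549
4: (67 − 72.01)²/72.01 = 25.1001/72.01 = 0.3486
5: (56 − 56.85)²/56.85 = 0.7225/56.85 = 0.0127
≥6: (71 − 75.8)²/75.8 = 23.04/75.8 = 0.3040
Sum = 4.118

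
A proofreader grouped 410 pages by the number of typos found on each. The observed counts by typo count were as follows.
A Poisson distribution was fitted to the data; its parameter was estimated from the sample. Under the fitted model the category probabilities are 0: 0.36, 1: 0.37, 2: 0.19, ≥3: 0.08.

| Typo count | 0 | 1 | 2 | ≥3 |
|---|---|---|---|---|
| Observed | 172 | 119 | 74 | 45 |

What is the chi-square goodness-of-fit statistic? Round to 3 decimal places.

Expected counts E_i = n·p_i: 410×0.36 = 147.6, 410×0.37 = 151.7, 410×0.19 = 77.9, 410×0.08 = 32.8.
0: (172 − 147.6)²/147.6 = 595.36/147.6 = 4.0336
1: (119 − 151.7)²/151.7 = 1069.29/151.7 = 7.0487
2: (74 − 77.9)²/77.9 = 15.21/77.9 = 0.1953
≥3: (45 − 32.8)²/32.8 = 148.84/32.8 = 4.5378
Sum = 15.815

15.815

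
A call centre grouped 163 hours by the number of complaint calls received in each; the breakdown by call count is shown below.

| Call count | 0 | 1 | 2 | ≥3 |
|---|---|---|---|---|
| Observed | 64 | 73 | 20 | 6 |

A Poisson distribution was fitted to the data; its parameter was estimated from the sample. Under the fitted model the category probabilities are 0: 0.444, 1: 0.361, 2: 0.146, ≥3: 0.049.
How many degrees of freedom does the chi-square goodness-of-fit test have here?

There are k = 4 categories and 1 parameter estimated from the data, so df = 4 − 1 − 1 = 2.

2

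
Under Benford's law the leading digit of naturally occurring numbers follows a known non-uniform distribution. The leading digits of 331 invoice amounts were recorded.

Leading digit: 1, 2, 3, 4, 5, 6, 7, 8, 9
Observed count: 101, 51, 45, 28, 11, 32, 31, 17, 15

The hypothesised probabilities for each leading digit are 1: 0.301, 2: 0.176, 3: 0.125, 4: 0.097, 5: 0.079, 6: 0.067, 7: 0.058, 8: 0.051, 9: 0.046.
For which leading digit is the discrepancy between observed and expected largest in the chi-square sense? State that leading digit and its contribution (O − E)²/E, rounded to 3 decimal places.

Expected counts E_i = n·p_i: 331×0.301 = 99.631, 331×0.176 = 58.256, 331×0.125 = 41.375, 331×0.097 = 32.107, 331×0.079 = 26.149, 331×0.067 = 22.177, 331×0.058 = 19.198, 331×0.051 = 16.881, 331×0.046 = 15.226.
1: (101 − 99.631)²/99.631 = 1.874161/99.631 = 0.0188
2: (51 − 58.256)²/58.256 = 52.649536/58.256 = 0.9038
3: (45 − 41.375)²/41.375 = 13.140625/41.375 = 0.3176
4: (28 − 32.107)²/32.107 = 16.867449/32.107 = 0.5254
5: (11 − 26.149)²/26.149 = 229.492201/26.149 = 8.7763
6: (32 − 22.177)²/22.177 = 96.491329/22.177 = 4.3510
7: (31 − 19.198)²/19.198 = 139.287204/19.198 = 7.2553
8: (17 − 16.881)²/16.881 = 0.014161/16.881 = 0.0008
9: (15 − 15.226)²/15.226 = 0.051076/15.226 = 0.0034
The largest term is for 5: 8.776.

5, 8.776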